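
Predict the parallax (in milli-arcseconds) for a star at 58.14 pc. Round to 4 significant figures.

17.20 mas

p = 1/d = 1/58.14 = 0.0172 arcsec.
= 0.0172 × 1000 = 17.2 mas.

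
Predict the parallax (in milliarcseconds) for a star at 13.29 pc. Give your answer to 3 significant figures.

75.2 mas

p = 1/d = 1/13.29 = 0.075245 arcsec.
= 0.075245 × 1000 = 75.245 mas.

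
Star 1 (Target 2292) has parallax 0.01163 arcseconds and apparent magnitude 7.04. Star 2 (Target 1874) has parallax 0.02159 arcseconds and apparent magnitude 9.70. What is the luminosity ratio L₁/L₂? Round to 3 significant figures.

L₁/L₂ = 39.9

d₁ = 1/p₁ = 1/0.01163″ = 85.985 pc; d₂ = 1/p₂ = 1/0.02159″ = 46.318 pc.
M₁ = m₁ − 5 log₁₀ d₁ + 5 = 7.04 − 9.6721 + 5 = 2.3679.
M₂ = 9.70 − 8.3287 + 5 = 6.3713.
L₁/L₂ = 10^(0.4(M₂ − M₁)) = 10^(0.4 × 4.0034) = 10^1.60136 = 39.936.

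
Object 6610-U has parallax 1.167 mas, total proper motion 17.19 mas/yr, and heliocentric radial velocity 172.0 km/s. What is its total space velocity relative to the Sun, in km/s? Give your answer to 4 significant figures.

185.6 km/s

d = 1/p = 1/0.001167″ = 856.9 pc.
μ = 17.19 mas/yr = 0.01719 ″/yr.
v_t = 4.740 μ d = 4.740 × 0.01719 × 856.9 = 69.821 km/s.
v = √(v_r² + v_t²) = √(172.0² + 69.821²) = √34459 = 185.63 km/s.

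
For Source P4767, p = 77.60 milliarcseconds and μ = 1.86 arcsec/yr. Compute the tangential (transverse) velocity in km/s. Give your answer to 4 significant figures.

d = 1/p = 1/0.07760″ = 12.887 pc.
v_t = 4.74 × μ × d = 4.74 × 1.86 × 12.887 = 113.62 km/s.

113.6 km/s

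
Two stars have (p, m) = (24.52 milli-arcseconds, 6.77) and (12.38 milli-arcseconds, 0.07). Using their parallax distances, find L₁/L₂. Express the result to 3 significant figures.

L₁/L₂ = 0.000533

d₁ = 1/p₁ = 1/0.02452″ = 40.783 pc; d₂ = 1/p₂ = 1/0.01238″ = 80.775 pc.
M₁ = m₁ − 5 log₁₀ d₁ + 5 = 6.77 − 8.0524 + 5 = 3.7176.
M₂ = 0.07 − 9.5364 + 5 = -4.4664.
L₁/L₂ = 10^(0.4(M₂ − M₁)) = 10^(0.4 × (-8.1840)) = 10^(-3.27360) = 0.0005326.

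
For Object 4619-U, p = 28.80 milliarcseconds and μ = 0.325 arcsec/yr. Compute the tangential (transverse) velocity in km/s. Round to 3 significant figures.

d = 1/p = 1/0.02880″ = 34.722 pc.
v_t = 4.74 × μ × d = 4.74 × 0.325 × 34.722 = 53.489 km/s.

53.5 km/s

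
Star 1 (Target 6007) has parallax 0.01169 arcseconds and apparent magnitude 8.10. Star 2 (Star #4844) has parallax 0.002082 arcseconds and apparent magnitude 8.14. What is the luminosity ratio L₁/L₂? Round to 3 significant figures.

d₁ = 1/p₁ = 1/0.01169″ = 85.543 pc; d₂ = 1/p₂ = 1/0.002082″ = 480.31 pc.
M₁ = m₁ − 5 log₁₀ d₁ + 5 = 8.10 − 9.6609 + 5 = 3.4391.
M₂ = 8.14 − 13.4076 + 5 = -0.2676.
L₁/L₂ = 10^(0.4(M₂ − M₁)) = 10^(0.4 × (-3.7067)) = 10^(-1.48268) = 0.032909.

L₁/L₂ = 0.0329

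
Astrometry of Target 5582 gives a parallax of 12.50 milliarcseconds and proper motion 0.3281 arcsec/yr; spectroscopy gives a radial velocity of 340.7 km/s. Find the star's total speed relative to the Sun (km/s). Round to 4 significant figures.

362.7 km/s

d = 1/p = 1/0.01250″ = 80 pc.
v_t = 4.740 μ d = 4.740 × 0.3281 × 80 = 124.42 km/s.
v = √(v_r² + v_t²) = √(340.7² + 124.42²) = √131557 = 362.71 km/s.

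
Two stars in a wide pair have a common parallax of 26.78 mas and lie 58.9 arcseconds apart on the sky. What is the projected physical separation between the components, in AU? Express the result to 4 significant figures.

2199 AU

d = 1/p = 1/0.02678″ = 37.341 pc.
At distance d (pc), an angle of θ arcsec spans θ·d AU: s = 58.9 × 37.341 = 2199.4 AU.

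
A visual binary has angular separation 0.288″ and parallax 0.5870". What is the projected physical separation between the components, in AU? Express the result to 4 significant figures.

d = 1/p = 1/0.5870″ = 1.7036 pc.
At distance d (pc), an angle of θ arcsec spans θ·d AU: s = 0.288 × 1.7036 = 0.49064 AU.

0.4906 AU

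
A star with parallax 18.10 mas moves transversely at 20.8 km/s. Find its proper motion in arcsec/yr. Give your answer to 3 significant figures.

d = 1/p = 1/0.01810″ = 55.249 pc.
μ = v_t / (4.74 d) = 20.8 / (4.74 × 55.249) = 20.8 / 261.88 = 0.079426 ″/yr.

0.0794 arcsec/yr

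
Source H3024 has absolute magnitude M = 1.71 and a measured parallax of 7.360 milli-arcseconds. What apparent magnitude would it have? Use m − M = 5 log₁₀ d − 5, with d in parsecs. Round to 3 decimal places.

m = 7.376

d = 1/p = 1/0.007360″ = 135.87 pc.
m − M = 5 log₁₀ d − 5 = 5 log₁₀(135.87) − 5 = 10.6656 − 5 = 5.6656.
m = M + (m − M) = 1.71 + 5.6656 = 7.376.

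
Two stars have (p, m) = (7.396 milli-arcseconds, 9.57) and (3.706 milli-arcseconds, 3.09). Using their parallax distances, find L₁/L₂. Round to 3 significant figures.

d₁ = 1/p₁ = 1/0.007396″ = 135.21 pc; d₂ = 1/p₂ = 1/0.003706″ = 269.83 pc.
M₁ = m₁ − 5 log₁₀ d₁ + 5 = 9.57 − 10.6550 + 5 = 3.9150.
M₂ = 3.09 − 12.1555 + 5 = -4.0655.
L₁/L₂ = 10^(0.4(M₂ − M₁)) = 10^(0.4 × (-7.9805)) = 10^(-3.19220) = 0.00064239.

L₁/L₂ = 0.000642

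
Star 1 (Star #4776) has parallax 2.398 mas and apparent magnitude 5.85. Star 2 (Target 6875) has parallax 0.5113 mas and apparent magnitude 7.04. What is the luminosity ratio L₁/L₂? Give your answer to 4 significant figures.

d₁ = 1/p₁ = 1/0.002398″ = 417.01 pc; d₂ = 1/p₂ = 1/0.0005113″ = 1955.8 pc.
M₁ = m₁ − 5 log₁₀ d₁ + 5 = 5.85 − 13.1007 + 5 = -2.2507.
M₂ = 7.04 − 16.4566 + 5 = -4.4166.
L₁/L₂ = 10^(0.4(M₂ − M₁)) = 10^(0.4 × (-2.1659)) = 10^(-0.86636) = 0.13603.

L₁/L₂ = 0.1360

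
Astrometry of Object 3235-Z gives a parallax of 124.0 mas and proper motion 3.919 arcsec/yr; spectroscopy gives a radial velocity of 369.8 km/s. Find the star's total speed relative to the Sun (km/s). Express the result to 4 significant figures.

399.0 km/s

d = 1/p = 1/0.1240″ = 8.0645 pc.
v_t = 4.740 μ d = 4.740 × 3.919 × 8.0645 = 149.81 km/s.
v = √(v_r² + v_t²) = √(369.8² + 149.81²) = √159195 = 398.99 km/s.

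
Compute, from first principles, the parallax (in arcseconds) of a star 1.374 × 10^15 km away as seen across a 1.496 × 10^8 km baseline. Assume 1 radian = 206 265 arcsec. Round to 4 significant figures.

0.02246 arcsec

θ ≈ B/d = (1.496 × 10^8) / (1.374 × 10^15) = 1.0888 × 10^-7 rad.
In arcseconds: 1.0888 × 10^-7 × 206265 = 0.022458″.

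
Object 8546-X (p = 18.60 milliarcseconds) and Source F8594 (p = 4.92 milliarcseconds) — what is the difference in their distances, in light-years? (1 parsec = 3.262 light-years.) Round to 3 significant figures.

d_A = 1/0.01860″ = 53.763 pc; d_B = 1/0.004920″ = 203.25 pc.
|d_B − d_A| = |203.25 − 53.763| = 149.49 pc = 149.49 × 3.262 ly = 487.64 ly.

488 ly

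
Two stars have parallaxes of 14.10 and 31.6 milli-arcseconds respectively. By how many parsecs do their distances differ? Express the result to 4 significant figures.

39.28 pc

d_A = 1/0.01410″ = 70.922 pc; d_B = 1/0.03160″ = 31.646 pc.
|d_B − d_A| = |31.646 − 70.922| = 39.276 pc.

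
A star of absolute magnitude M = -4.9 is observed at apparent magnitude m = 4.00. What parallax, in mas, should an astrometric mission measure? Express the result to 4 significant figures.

1.660 mas

m − M = 4.00 − (-4.9) = 8.90.
d = 10^((m−M)/5 + 1) = 10^2.780 = 602.56 pc.
p = 1/d = 1/602.56 = 0.0016596 arcsec = 1.6596 mas.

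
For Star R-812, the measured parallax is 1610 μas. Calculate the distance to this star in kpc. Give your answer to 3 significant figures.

0.621 kpc

p = 1610 μas = 0.001610 arcsec.
d = 1/p = 1/0.001610 = 621.12 pc.
= 0.62112 kpc.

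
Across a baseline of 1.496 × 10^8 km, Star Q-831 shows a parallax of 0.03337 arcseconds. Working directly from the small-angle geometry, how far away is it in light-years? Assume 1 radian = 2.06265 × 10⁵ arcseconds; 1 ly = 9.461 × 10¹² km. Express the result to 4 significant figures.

θ = 0.03337″ = 0.03337/206265 = 1.6178 × 10^-7 rad.
d = B/θ = (1.496 × 10^8) / (1.6178 × 10^-7) = 9.2471 × 10^14 km = (9.2471 × 10^14) / (9.461 × 10^12) ly = 97.739 ly.

97.74 ly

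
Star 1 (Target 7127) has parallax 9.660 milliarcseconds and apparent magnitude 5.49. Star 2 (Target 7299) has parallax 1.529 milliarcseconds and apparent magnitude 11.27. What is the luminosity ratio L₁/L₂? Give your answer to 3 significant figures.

L₁/L₂ = 5.14

d₁ = 1/p₁ = 1/0.009660″ = 103.52 pc; d₂ = 1/p₂ = 1/0.001529″ = 654.02 pc.
M₁ = m₁ − 5 log₁₀ d₁ + 5 = 5.49 − 10.0751 + 5 = 0.4149.
M₂ = 11.27 − 14.0780 + 5 = 2.1920.
L₁/L₂ = 10^(0.4(M₂ − M₁)) = 10^(0.4 × 1.7771) = 10^0.71084 = 5.1385.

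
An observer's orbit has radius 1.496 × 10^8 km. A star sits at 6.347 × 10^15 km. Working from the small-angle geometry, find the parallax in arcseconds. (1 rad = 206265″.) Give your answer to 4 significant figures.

θ ≈ B/d = (1.496 × 10^8) / (6.347 × 10^15) = 2.3570 × 10^-8 rad.
In arcseconds: 2.3570 × 10^-8 × 206265 = 0.0048617″.

0.004862 arcsec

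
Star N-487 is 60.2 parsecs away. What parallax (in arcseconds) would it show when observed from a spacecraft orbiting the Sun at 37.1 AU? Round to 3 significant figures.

0.616 arcsec

p (arcsec) = B (AU) / d (pc).
p = 37.1 / 60.2 = 0.61628 arcsec.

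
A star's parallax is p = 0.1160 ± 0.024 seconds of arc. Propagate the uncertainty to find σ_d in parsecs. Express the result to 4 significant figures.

d = 1/p, so σ_d = σ_p / p².
σ_d = 0.0240 / (0.1160)² = 0.0240 / 0.013456 = 1.7836 pc.

1.784 pc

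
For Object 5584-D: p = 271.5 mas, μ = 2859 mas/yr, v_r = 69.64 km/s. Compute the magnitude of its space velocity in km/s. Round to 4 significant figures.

d = 1/p = 1/0.2715″ = 3.6832 pc.
μ = 2859 mas/yr = 2.859 ″/yr.
v_t = 4.740 μ d = 4.740 × 2.859 × 3.6832 = 49.913 km/s.
v = √(v_r² + v_t²) = √(69.64² + 49.913²) = √7341.04 = 85.68 km/s.

85.68 km/s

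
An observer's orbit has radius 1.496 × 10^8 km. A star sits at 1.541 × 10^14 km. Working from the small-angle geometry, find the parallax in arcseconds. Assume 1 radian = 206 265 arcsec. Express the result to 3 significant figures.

0.200 arcsec

θ ≈ B/d = (1.496 × 10^8) / (1.541 × 10^14) = 9.7080 × 10^-7 rad.
In arcseconds: 9.7080 × 10^-7 × 206265 = 0.20024″.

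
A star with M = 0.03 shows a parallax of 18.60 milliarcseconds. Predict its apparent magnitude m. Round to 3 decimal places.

m = 3.682

d = 1/p = 1/0.01860″ = 53.763 pc.
m − M = 5 log₁₀ d − 5 = 5 log₁₀(53.763) − 5 = 8.6524 − 5 = 3.6524.
m = M + (m − M) = 0.03 + 3.6524 = 3.682.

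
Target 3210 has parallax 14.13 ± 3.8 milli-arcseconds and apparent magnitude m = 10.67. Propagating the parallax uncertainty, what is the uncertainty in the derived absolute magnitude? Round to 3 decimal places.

M = m − 5 log₁₀ d + 5 = m + 5 log₁₀ p + 5, so ∂M/∂p = 5/(p ln 10).
σ_M = (5/ln 10) · (σ_p/p) = 2.1715 × 3.8/14.13 = 2.1715 × 0.26893 = 0.58398.

σ_M = 0.584 mag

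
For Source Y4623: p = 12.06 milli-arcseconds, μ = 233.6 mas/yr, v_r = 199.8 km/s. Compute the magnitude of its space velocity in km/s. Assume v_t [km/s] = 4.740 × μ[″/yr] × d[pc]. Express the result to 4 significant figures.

d = 1/p = 1/0.01206″ = 82.919 pc.
μ = 233.6 mas/yr = 0.2336 ″/yr.
v_t = 4.740 μ d = 4.740 × 0.2336 × 82.919 = 91.813 km/s.
v = √(v_r² + v_t²) = √(199.8² + 91.813²) = √48349.7 = 219.89 km/s.

219.9 km/s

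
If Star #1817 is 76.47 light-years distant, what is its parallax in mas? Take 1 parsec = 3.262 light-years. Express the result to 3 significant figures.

42.7 mas

d = 76.47 ly ÷ 3.262 = 23.443 pc.
p = 1/d = 1/23.443 = 0.042657 arcsec.
= 0.042657 × 1000 = 42.657 mas.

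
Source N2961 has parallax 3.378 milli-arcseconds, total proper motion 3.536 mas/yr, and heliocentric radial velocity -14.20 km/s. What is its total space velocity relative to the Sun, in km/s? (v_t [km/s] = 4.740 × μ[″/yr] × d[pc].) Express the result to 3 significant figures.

15.0 km/s

d = 1/p = 1/0.003378″ = 296.03 pc.
μ = 3.536 mas/yr = 0.003536 ″/yr.
v_t = 4.740 μ d = 4.740 × 0.003536 × 296.03 = 4.9617 km/s.
v = √(v_r² + v_t²) = √((-14.20)² + 4.9617²) = √226.258 = 15.042 km/s.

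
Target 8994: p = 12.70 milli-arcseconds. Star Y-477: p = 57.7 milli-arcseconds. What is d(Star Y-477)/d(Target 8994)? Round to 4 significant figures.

0.2201

Since d = 1/p, d_B/d_A = p_A/p_B.
= 12.70 / 57.7 = 0.2201.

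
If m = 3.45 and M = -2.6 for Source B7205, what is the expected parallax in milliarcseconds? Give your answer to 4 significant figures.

6.166 mas

m − M = 3.45 − (-2.6) = 6.05.
d = 10^((m−M)/5 + 1) = 10^2.210 = 162.18 pc.
p = 1/d = 1/162.18 = 0.006166 arcsec = 6.166 mas.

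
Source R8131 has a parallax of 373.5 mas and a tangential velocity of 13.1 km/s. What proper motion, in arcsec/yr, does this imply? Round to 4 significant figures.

d = 1/p = 1/0.3735″ = 2.6774 pc.
μ = v_t / (4.74 d) = 13.1 / (4.74 × 2.6774) = 13.1 / 12.691 = 1.0322 ″/yr.

1.032 arcsec/yr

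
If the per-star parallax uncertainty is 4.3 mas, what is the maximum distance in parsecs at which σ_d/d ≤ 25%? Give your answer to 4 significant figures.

σ_d/d = σ_p/p, so the condition is σ_p/p ≤ 0.25, i.e. p ≥ σ_p/0.25.
p_min = 4.3/0.25 = 17.2 mas = 0.0172 arcsec.
d_max = 1/p_min = 1/0.0172 = 58.14 pc.

58.14 pc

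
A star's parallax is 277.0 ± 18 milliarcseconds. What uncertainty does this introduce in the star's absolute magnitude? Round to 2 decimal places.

M = m − 5 log₁₀ d + 5 = m + 5 log₁₀ p + 5, so ∂M/∂p = 5/(p ln 10).
σ_M = (5/ln 10) · (σ_p/p) = 2.1715 × 18/277.0 = 2.1715 × 0.064982 = 0.14111.

σ_M = 0.14 mag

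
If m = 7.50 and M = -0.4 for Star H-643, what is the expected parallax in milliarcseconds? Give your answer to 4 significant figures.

2.630 mas

m − M = 7.50 − (-0.4) = 7.90.
d = 10^((m−M)/5 + 1) = 10^2.580 = 380.19 pc.
p = 1/d = 1/380.19 = 0.0026303 arcsec = 2.6303 mas.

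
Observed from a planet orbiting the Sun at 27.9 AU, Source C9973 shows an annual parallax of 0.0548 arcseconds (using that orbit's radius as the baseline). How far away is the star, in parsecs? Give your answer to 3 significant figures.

With baseline B (in AU) and parallax p (in arcsec), d = B/p parsecs.
d = 27.9 / 0.0548 = 509.12 pc.

509 pc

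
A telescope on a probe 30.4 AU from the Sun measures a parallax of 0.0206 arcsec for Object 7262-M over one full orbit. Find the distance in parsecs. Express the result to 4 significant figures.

With baseline B (in AU) and parallax p (in arcsec), d = B/p parsecs.
d = 30.4 / 0.0206 = 1475.7 pc.

1476 pc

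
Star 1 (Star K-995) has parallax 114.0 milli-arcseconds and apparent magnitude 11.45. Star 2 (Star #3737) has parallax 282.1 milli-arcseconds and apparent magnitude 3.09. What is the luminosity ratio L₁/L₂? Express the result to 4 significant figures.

L₁/L₂ = 0.002773

d₁ = 1/p₁ = 1/0.1140″ = 8.7719 pc; d₂ = 1/p₂ = 1/0.2821″ = 3.5448 pc.
M₁ = m₁ − 5 log₁₀ d₁ + 5 = 11.45 − 4.7155 + 5 = 11.7345.
M₂ = 3.09 − 2.7480 + 5 = 5.3420.
L₁/L₂ = 10^(0.4(M₂ − M₁)) = 10^(0.4 × (-6.3925)) = 10^(-2.55700) = 0.0027733.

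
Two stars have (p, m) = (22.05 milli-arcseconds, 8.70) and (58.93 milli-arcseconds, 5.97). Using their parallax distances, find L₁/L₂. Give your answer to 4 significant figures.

d₁ = 1/p₁ = 1/0.02205″ = 45.351 pc; d₂ = 1/p₂ = 1/0.05893″ = 16.969 pc.
M₁ = m₁ − 5 log₁₀ d₁ + 5 = 8.70 − 8.2829 + 5 = 5.4171.
M₂ = 5.97 − 6.1483 + 5 = 4.8217.
L₁/L₂ = 10^(0.4(M₂ − M₁)) = 10^(0.4 × (-0.5954)) = 10^(-0.23816) = 0.57788.

L₁/L₂ = 0.5779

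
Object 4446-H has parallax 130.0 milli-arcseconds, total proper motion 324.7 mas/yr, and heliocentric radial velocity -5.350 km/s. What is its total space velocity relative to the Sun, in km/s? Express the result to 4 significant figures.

d = 1/p = 1/0.1300″ = 7.6923 pc.
μ = 324.7 mas/yr = 0.3247 ″/yr.
v_t = 4.740 μ d = 4.740 × 0.3247 × 7.6923 = 11.839 km/s.
v = √(v_r² + v_t²) = √((-5.350)² + 11.839²) = √168.784 = 12.992 km/s.

12.99 km/s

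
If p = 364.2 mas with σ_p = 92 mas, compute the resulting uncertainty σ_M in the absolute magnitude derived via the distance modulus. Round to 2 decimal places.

σ_M = 0.55 mag

M = m − 5 log₁₀ d + 5 = m + 5 log₁₀ p + 5, so ∂M/∂p = 5/(p ln 10).
σ_M = (5/ln 10) · (σ_p/p) = 2.1715 × 92/364.2 = 2.1715 × 0.25261 = 0.54854.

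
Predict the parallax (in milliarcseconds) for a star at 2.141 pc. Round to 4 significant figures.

p = 1/d = 1/2.141 = 0.46707 arcsec.
= 0.46707 × 1000 = 467.07 mas.

467.1 mas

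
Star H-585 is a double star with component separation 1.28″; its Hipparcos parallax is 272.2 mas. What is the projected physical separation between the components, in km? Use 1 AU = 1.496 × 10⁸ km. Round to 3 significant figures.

d = 1/p = 1/0.2722″ = 3.6738 pc.
At distance d (pc), an angle of θ arcsec spans θ·d AU: s = 1.28 × 3.6738 = 4.7025 AU.
= 4.7025 × 1.496 × 10⁸ km = 7.0349 × 10^8 km.

7.03 × 10^8 km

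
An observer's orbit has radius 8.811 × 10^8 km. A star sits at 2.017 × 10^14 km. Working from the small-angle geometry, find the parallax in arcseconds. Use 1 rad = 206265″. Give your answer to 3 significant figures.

0.901 arcsec

θ ≈ B/d = (8.811 × 10^8) / (2.017 × 10^14) = 4.3684 × 10^-6 rad.
In arcseconds: 4.3684 × 10^-6 × 206265 = 0.90105″.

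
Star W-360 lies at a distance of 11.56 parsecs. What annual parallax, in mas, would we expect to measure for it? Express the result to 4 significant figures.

p = 1/d = 1/11.56 = 0.086505 arcsec.
= 0.086505 × 1000 = 86.505 mas.

86.51 mas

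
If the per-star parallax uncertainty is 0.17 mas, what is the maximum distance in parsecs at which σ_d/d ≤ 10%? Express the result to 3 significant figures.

588 pc

σ_d/d = σ_p/p, so the condition is σ_p/p ≤ 0.10, i.e. p ≥ σ_p/0.10.
p_min = 0.17/0.10 = 1.7 mas = 0.0017 arcsec.
d_max = 1/p_min = 1/0.0017 = 588.24 pc.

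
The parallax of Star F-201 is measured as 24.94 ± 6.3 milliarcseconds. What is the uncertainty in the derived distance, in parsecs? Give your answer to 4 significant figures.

d = 1/p, so σ_d = σ_p / p².
σ_d = 0.00630 / (0.02494)² = 0.00630 / 0.000622 = 10.129 pc.

10.13 pc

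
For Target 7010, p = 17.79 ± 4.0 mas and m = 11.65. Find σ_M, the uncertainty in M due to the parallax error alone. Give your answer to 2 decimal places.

σ_M = 0.49 mag

M = m − 5 log₁₀ d + 5 = m + 5 log₁₀ p + 5, so ∂M/∂p = 5/(p ln 10).
σ_M = (5/ln 10) · (σ_p/p) = 2.1715 × 4.0/17.79 = 2.1715 × 0.22485 = 0.48826.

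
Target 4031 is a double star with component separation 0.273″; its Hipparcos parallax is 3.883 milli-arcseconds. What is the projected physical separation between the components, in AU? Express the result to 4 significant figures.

d = 1/p = 1/0.003883″ = 257.53 pc.
At distance d (pc), an angle of θ arcsec spans θ·d AU: s = 0.273 × 257.53 = 70.306 AU.

70.31 AU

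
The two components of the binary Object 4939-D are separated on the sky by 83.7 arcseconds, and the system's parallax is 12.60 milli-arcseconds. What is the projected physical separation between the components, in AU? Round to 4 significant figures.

6643 AU

d = 1/p = 1/0.01260″ = 79.365 pc.
At distance d (pc), an angle of θ arcsec spans θ·d AU: s = 83.7 × 79.365 = 6642.9 AU.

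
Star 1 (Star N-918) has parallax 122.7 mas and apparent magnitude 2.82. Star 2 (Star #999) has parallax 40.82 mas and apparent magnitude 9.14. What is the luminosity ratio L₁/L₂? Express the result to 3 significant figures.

d₁ = 1/p₁ = 1/0.1227″ = 8.15 pc; d₂ = 1/p₂ = 1/0.04082″ = 24.498 pc.
M₁ = m₁ − 5 log₁₀ d₁ + 5 = 2.82 − 4.5558 + 5 = 3.2642.
M₂ = 9.14 − 6.9457 + 5 = 7.1943.
L₁/L₂ = 10^(0.4(M₂ − M₁)) = 10^(0.4 × 3.9301) = 10^1.57204 = 37.328.

L₁/L₂ = 37.3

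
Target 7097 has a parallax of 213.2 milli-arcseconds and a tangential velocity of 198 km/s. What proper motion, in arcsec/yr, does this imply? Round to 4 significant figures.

8.906 arcsec/yr

d = 1/p = 1/0.2132″ = 4.6904 pc.
μ = v_t / (4.74 d) = 198 / (4.74 × 4.6904) = 198 / 22.232 = 8.9061 ″/yr.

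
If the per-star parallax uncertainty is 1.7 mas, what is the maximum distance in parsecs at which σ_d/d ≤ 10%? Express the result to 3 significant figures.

σ_d/d = σ_p/p, so the condition is σ_p/p ≤ 0.10, i.e. p ≥ σ_p/0.10.
p_min = 1.7/0.10 = 17 mas = 0.017 arcsec.
d_max = 1/p_min = 1/0.017 = 58.824 pc.

58.8 pc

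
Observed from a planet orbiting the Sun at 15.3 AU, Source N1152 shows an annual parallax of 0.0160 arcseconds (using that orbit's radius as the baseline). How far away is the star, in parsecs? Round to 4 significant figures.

With baseline B (in AU) and parallax p (in arcsec), d = B/p parsecs.
d = 15.3 / 0.0160 = 956.25 pc.

956.3 pc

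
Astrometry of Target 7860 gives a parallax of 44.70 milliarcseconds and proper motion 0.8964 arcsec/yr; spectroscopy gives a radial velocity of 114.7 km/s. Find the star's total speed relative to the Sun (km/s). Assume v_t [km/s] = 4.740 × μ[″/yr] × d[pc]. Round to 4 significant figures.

d = 1/p = 1/0.04470″ = 22.371 pc.
v_t = 4.740 μ d = 4.740 × 0.8964 × 22.371 = 95.053 km/s.
v = √(v_r² + v_t²) = √(114.7² + 95.053²) = √22191.2 = 148.97 km/s.

149.0 km/s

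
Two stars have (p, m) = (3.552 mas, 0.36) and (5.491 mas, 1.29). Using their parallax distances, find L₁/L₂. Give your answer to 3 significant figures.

L₁/L₂ = 5.63

d₁ = 1/p₁ = 1/0.003552″ = 281.53 pc; d₂ = 1/p₂ = 1/0.005491″ = 182.12 pc.
M₁ = m₁ − 5 log₁₀ d₁ + 5 = 0.36 − 12.2476 + 5 = -6.8876.
M₂ = 1.29 − 11.3018 + 5 = -5.0118.
L₁/L₂ = 10^(0.4(M₂ − M₁)) = 10^(0.4 × 1.8758) = 10^0.75032 = 5.6276.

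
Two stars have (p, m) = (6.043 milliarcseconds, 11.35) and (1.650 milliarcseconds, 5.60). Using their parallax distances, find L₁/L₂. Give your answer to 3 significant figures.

L₁/L₂ = 0.000374

d₁ = 1/p₁ = 1/0.006043″ = 165.48 pc; d₂ = 1/p₂ = 1/0.001650″ = 606.06 pc.
M₁ = m₁ − 5 log₁₀ d₁ + 5 = 11.35 − 11.0937 + 5 = 5.2563.
M₂ = 5.60 − 13.9126 + 5 = -3.3126.
L₁/L₂ = 10^(0.4(M₂ − M₁)) = 10^(0.4 × (-8.5689)) = 10^(-3.42756) = 0.00037363.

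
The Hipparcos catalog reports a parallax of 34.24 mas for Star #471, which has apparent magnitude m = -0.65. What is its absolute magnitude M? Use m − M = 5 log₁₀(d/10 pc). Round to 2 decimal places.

d = 1/p = 1/0.03424″ = 29.206 pc.
m − M = 5 log₁₀(29.206) − 5 = 7.3274 − 5 = 2.3274.
M = m − (m − M) = -0.65 − 2.3274 = -2.98.

M = -2.98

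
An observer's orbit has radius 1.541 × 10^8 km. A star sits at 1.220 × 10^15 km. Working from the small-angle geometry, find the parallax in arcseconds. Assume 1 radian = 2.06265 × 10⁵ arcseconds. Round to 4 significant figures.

0.02605 arcsec

θ ≈ B/d = (1.541 × 10^8) / (1.220 × 10^15) = 1.2631 × 10^-7 rad.
In arcseconds: 1.2631 × 10^-7 × 206265 = 0.026053″.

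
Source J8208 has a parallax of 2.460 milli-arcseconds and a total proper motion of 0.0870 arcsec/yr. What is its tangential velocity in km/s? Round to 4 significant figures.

d = 1/p = 1/0.002460″ = 406.5 pc.
v_t = 4.74 × μ × d = 4.74 × 0.0870 × 406.5 = 167.63 km/s.

167.6 km/s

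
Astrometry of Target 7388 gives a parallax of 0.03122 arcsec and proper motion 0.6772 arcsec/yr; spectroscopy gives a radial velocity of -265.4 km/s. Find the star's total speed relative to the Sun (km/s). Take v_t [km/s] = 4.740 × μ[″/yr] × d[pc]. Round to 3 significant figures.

285 km/s

d = 1/p = 1/0.03122″ = 32.031 pc.
v_t = 4.740 μ d = 4.740 × 0.6772 × 32.031 = 102.82 km/s.
v = √(v_r² + v_t²) = √((-265.4)² + 102.82²) = √81009.1 = 284.62 km/s.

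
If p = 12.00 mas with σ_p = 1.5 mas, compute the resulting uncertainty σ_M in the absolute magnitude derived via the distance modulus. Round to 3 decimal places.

σ_M = 0.271 mag

M = m − 5 log₁₀ d + 5 = m + 5 log₁₀ p + 5, so ∂M/∂p = 5/(p ln 10).
σ_M = (5/ln 10) · (σ_p/p) = 2.1715 × 1.5/12.00 = 2.1715 × 0.125 = 0.27144.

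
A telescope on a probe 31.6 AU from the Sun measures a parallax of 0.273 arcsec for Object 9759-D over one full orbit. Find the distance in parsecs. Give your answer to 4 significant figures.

115.8 pc

With baseline B (in AU) and parallax p (in arcsec), d = B/p parsecs.
d = 31.6 / 0.273 = 115.75 pc.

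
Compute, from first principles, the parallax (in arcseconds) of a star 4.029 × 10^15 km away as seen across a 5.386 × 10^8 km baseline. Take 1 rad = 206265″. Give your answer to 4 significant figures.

θ ≈ B/d = (5.386 × 10^8) / (4.029 × 10^15) = 1.3368 × 10^-7 rad.
In arcseconds: 1.3368 × 10^-7 × 206265 = 0.027574″.

0.02757 arcsec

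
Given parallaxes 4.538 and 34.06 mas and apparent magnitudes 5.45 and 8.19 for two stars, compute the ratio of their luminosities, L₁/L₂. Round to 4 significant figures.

d₁ = 1/p₁ = 1/0.004538″ = 220.36 pc; d₂ = 1/p₂ = 1/0.03406″ = 29.36 pc.
M₁ = m₁ − 5 log₁₀ d₁ + 5 = 5.45 − 11.7157 + 5 = -1.2657.
M₂ = 8.19 − 7.3388 + 5 = 5.8512.
L₁/L₂ = 10^(0.4(M₂ − M₁)) = 10^(0.4 × 7.1169) = 10^2.84676 = 702.68.

L₁/L₂ = 702.7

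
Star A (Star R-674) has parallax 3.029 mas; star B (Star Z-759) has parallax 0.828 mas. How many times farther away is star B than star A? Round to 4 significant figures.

Since d = 1/p, d_B/d_A = p_A/p_B.
= 3.029 / 0.828 = 3.6582.

3.658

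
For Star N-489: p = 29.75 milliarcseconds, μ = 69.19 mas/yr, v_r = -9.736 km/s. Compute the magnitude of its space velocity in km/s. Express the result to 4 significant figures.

d = 1/p = 1/0.02975″ = 33.613 pc.
μ = 69.19 mas/yr = 0.06919 ″/yr.
v_t = 4.740 μ d = 4.740 × 0.06919 × 33.613 = 11.024 km/s.
v = √(v_r² + v_t²) = √((-9.736)² + 11.024²) = √216.318 = 14.708 km/s.

14.71 km/s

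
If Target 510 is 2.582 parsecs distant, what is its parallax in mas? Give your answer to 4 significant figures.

p = 1/d = 1/2.582 = 0.3873 arcsec.
= 0.3873 × 1000 = 387.3 mas.

387.3 mas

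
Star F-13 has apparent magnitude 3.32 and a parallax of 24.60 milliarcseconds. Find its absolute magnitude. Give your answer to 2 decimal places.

M = 0.27

d = 1/p = 1/0.02460″ = 40.65 pc.
m − M = 5 log₁₀(40.65) − 5 = 8.0453 − 5 = 3.0453.
M = m − (m − M) = 3.32 − 3.0453 = 0.27.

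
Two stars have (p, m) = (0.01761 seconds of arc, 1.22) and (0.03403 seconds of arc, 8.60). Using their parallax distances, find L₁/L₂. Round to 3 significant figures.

d₁ = 1/p₁ = 1/0.01761″ = 56.786 pc; d₂ = 1/p₂ = 1/0.03403″ = 29.386 pc.
M₁ = m₁ − 5 log₁₀ d₁ + 5 = 1.22 − 8.7712 + 5 = -2.5512.
M₂ = 8.60 − 7.3407 + 5 = 6.2593.
L₁/L₂ = 10^(0.4(M₂ − M₁)) = 10^(0.4 × 8.8105) = 10^3.52420 = 3343.5.

L₁/L₂ = 3340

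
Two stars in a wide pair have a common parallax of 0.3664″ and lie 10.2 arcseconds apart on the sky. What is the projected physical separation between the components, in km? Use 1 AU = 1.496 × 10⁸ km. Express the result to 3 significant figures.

4.16 × 10^9 km

d = 1/p = 1/0.3664″ = 2.7293 pc.
At distance d (pc), an angle of θ arcsec spans θ·d AU: s = 10.2 × 2.7293 = 27.839 AU.
= 27.839 × 1.496 × 10⁸ km = 4.1647 × 10^9 km.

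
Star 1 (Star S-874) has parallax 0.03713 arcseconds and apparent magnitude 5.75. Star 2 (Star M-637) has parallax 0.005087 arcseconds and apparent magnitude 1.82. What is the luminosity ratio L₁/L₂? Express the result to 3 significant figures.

d₁ = 1/p₁ = 1/0.03713″ = 26.932 pc; d₂ = 1/p₂ = 1/0.005087″ = 196.58 pc.
M₁ = m₁ − 5 log₁₀ d₁ + 5 = 5.75 − 7.1513 + 5 = 3.5987.
M₂ = 1.82 − 11.4677 + 5 = -4.6477.
L₁/L₂ = 10^(0.4(M₂ − M₁)) = 10^(0.4 × (-8.2464)) = 10^(-3.29856) = 0.00050285.

L₁/L₂ = 0.000503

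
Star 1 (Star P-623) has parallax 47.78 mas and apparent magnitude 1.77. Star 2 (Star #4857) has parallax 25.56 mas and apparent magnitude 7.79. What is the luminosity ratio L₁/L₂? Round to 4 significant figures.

d₁ = 1/p₁ = 1/0.04778″ = 20.929 pc; d₂ = 1/p₂ = 1/0.02556″ = 39.124 pc.
M₁ = m₁ − 5 log₁₀ d₁ + 5 = 1.77 − 6.6037 + 5 = 0.1663.
M₂ = 7.79 − 7.9622 + 5 = 4.8278.
L₁/L₂ = 10^(0.4(M₂ − M₁)) = 10^(0.4 × 4.6615) = 10^1.86460 = 73.215.

L₁/L₂ = 73.22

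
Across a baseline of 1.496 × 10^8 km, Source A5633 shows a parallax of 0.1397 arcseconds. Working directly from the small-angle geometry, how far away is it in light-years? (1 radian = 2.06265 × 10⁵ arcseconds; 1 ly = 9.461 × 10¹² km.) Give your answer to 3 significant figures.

θ = 0.1397″ = 0.1397/206265 = 6.7728 × 10^-7 rad.
d = B/θ = (1.496 × 10^8) / (6.7728 × 10^-7) = 2.2088 × 10^14 km = (2.2088 × 10^14) / (9.461 × 10^12) ly = 23.346 ly.

23.3 ly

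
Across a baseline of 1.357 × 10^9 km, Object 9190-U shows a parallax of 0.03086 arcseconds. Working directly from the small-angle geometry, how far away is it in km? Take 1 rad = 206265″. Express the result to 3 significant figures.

9.07 × 10^15 km

θ = 0.03086″ = 0.03086/206265 = 1.4961 × 10^-7 rad.
d = B/θ = (1.357 × 10^9) / (1.4961 × 10^-7) = 9.0702 × 10^15 km.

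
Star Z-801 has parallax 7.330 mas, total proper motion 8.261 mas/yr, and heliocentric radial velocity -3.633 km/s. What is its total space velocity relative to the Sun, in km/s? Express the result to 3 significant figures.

6.46 km/s

d = 1/p = 1/0.007330″ = 136.43 pc.
μ = 8.261 mas/yr = 0.008261 ″/yr.
v_t = 4.740 μ d = 4.740 × 0.008261 × 136.43 = 5.3422 km/s.
v = √(v_r² + v_t²) = √((-3.633)² + 5.3422²) = √41.7378 = 6.4605 km/s.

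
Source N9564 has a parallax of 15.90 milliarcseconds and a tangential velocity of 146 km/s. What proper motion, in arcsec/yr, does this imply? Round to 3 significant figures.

d = 1/p = 1/0.01590″ = 62.893 pc.
μ = v_t / (4.74 d) = 146 / (4.74 × 62.893) = 146 / 298.11 = 0.48975 ″/yr.

0.490 arcsec/yr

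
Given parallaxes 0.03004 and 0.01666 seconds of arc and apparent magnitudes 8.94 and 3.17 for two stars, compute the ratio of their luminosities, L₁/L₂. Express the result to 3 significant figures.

d₁ = 1/p₁ = 1/0.03004″ = 33.289 pc; d₂ = 1/p₂ = 1/0.01666″ = 60.024 pc.
M₁ = m₁ − 5 log₁₀ d₁ + 5 = 8.94 − 7.6115 + 5 = 6.3285.
M₂ = 3.17 − 8.8916 + 5 = -0.7216.
L₁/L₂ = 10^(0.4(M₂ − M₁)) = 10^(0.4 × (-7.0501)) = 10^(-2.82004) = 0.0015134.

L₁/L₂ = 0.00151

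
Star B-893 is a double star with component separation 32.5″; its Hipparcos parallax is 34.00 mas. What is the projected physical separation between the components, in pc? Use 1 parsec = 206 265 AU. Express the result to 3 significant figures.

0.00463 pc

d = 1/p = 1/0.03400″ = 29.412 pc.
At distance d (pc), an angle of θ arcsec spans θ·d AU: s = 32.5 × 29.412 = 955.89 AU.
= 955.89 / 206265 = 0.0046343 pc.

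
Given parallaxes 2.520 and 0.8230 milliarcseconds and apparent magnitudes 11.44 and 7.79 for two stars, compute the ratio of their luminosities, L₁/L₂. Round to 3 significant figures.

L₁/L₂ = 0.00370

d₁ = 1/p₁ = 1/0.002520″ = 396.83 pc; d₂ = 1/p₂ = 1/0.0008230″ = 1215.1 pc.
M₁ = m₁ − 5 log₁₀ d₁ + 5 = 11.44 − 12.9930 + 5 = 3.4470.
M₂ = 7.79 − 15.4231 + 5 = -2.6331.
L₁/L₂ = 10^(0.4(M₂ − M₁)) = 10^(0.4 × (-6.0801)) = 10^(-2.43204) = 0.0036979.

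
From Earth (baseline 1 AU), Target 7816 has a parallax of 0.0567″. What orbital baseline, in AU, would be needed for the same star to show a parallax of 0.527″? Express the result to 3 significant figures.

9.29 AU

Parallax scales linearly with baseline: p ∝ B, so B = p_target / p_Earth × 1 AU.
B = 0.527 / 0.0567 = 9.2945 AU.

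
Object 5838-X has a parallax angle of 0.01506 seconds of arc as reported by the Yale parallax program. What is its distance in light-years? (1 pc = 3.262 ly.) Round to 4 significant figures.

d = 1/p = 1/0.01506 = 66.401 pc.
In light-years: 66.401 × 3.262 = 216.6 ly.

216.6 light years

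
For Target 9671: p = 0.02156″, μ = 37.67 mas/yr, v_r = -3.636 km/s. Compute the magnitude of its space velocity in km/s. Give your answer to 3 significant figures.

9.04 km/s

d = 1/p = 1/0.02156″ = 46.382 pc.
μ = 37.67 mas/yr = 0.03767 ″/yr.
v_t = 4.740 μ d = 4.740 × 0.03767 × 46.382 = 8.2818 km/s.
v = √(v_r² + v_t²) = √((-3.636)² + 8.2818²) = √81.8087 = 9.0448 km/s.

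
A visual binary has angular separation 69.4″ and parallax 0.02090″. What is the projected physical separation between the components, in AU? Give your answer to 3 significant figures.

3320 AU

d = 1/p = 1/0.02090″ = 47.847 pc.
At distance d (pc), an angle of θ arcsec spans θ·d AU: s = 69.4 × 47.847 = 3320.6 AU.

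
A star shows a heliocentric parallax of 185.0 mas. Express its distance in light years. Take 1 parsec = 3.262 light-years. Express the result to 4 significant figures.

p = 185.0 mas = 0.1850 arcsec.
d = 1/p = 1/0.1850 = 5.4054 pc.
In light-years: 5.4054 × 3.262 = 17.632 ly.

17.63 light years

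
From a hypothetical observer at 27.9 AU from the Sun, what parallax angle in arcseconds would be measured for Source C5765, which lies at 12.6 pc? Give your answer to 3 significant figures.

p (arcsec) = B (AU) / d (pc).
p = 27.9 / 12.6 = 2.2143 arcsec.

2.21 arcsec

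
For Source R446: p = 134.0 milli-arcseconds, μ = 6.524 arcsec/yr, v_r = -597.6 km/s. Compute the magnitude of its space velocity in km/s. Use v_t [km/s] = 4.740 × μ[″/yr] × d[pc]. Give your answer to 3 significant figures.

641 km/s

d = 1/p = 1/0.1340″ = 7.4627 pc.
v_t = 4.740 μ d = 4.740 × 6.524 × 7.4627 = 230.77 km/s.
v = √(v_r² + v_t²) = √((-597.6)² + 230.77²) = √410381 = 640.61 km/s.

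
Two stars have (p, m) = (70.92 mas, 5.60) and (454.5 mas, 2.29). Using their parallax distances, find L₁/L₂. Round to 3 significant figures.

d₁ = 1/p₁ = 1/0.07092″ = 14.1 pc; d₂ = 1/p₂ = 1/0.4545″ = 2.2002 pc.
M₁ = m₁ − 5 log₁₀ d₁ + 5 = 5.60 − 5.7461 + 5 = 4.8539.
M₂ = 2.29 − 1.7123 + 5 = 5.5777.
L₁/L₂ = 10^(0.4(M₂ − M₁)) = 10^(0.4 × 0.7238) = 10^0.28952 = 1.9477.

L₁/L₂ = 1.95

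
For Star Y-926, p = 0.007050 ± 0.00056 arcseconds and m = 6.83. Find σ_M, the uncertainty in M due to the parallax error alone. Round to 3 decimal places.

M = m − 5 log₁₀ d + 5 = m + 5 log₁₀ p + 5, so ∂M/∂p = 5/(p ln 10).
σ_M = (5/ln 10) · (σ_p/p) = 2.1715 × 0.00056/0.007050 = 2.1715 × 0.079433 = 0.17249.

σ_M = 0.172 mag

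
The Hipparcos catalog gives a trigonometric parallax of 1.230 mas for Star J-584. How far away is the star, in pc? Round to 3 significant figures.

p = 1.230 mas = 0.001230 arcsec.
d = 1/p = 1/0.001230 = 813.01 pc.

813 pc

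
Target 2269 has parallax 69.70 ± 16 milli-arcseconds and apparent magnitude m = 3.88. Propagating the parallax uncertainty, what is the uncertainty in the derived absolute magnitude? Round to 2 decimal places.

σ_M = 0.50 mag

M = m − 5 log₁₀ d + 5 = m + 5 log₁₀ p + 5, so ∂M/∂p = 5/(p ln 10).
σ_M = (5/ln 10) · (σ_p/p) = 2.1715 × 16/69.70 = 2.1715 × 0.22956 = 0.49849.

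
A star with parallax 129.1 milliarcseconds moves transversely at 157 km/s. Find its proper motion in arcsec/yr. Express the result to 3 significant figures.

d = 1/p = 1/0.1291″ = 7.7459 pc.
μ = v_t / (4.74 d) = 157 / (4.74 × 7.7459) = 157 / 36.716 = 4.2761 ″/yr.

4.28 arcsec/yr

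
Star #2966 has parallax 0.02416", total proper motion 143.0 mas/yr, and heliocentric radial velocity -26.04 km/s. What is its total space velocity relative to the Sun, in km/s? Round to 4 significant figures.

d = 1/p = 1/0.02416″ = 41.391 pc.
μ = 143.0 mas/yr = 0.1430 ″/yr.
v_t = 4.740 μ d = 4.740 × 0.1430 × 41.391 = 28.056 km/s.
v = √(v_r² + v_t²) = √((-26.04)² + 28.056²) = √1465.22 = 38.278 km/s.

38.28 km/s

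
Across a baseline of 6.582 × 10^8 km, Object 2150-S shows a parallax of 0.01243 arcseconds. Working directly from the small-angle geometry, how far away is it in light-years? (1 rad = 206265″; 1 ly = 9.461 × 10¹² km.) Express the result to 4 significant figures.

θ = 0.01243″ = 0.01243/206265 = 6.0262 × 10^-8 rad.
d = B/θ = (6.582 × 10^8) / (6.0262 × 10^-8) = 1.0922 × 10^16 km = (1.0922 × 10^16) / (9.461 × 10^12) ly = 1154.4 ly.

1154 ly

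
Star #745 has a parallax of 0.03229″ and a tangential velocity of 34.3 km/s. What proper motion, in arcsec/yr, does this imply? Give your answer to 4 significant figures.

d = 1/p = 1/0.03229″ = 30.969 pc.
μ = v_t / (4.74 d) = 34.3 / (4.74 × 30.969) = 34.3 / 146.79 = 0.23367 ″/yr.

0.2337 arcsec/yr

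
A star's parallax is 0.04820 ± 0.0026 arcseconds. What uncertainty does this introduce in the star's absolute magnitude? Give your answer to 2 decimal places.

σ_M = 0.12 mag

M = m − 5 log₁₀ d + 5 = m + 5 log₁₀ p + 5, so ∂M/∂p = 5/(p ln 10).
σ_M = (5/ln 10) · (σ_p/p) = 2.1715 × 0.0026/0.04820 = 2.1715 × 0.053942 = 0.11714.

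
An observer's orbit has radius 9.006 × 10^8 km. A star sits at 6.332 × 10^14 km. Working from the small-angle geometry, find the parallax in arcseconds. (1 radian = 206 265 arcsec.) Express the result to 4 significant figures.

0.2934 arcsec

θ ≈ B/d = (9.006 × 10^8) / (6.332 × 10^14) = 1.4223 × 10^-6 rad.
In arcseconds: 1.4223 × 10^-6 × 206265 = 0.29337″.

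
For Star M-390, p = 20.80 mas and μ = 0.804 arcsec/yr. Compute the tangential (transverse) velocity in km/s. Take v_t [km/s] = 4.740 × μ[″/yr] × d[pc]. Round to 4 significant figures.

d = 1/p = 1/0.02080″ = 48.077 pc.
v_t = 4.74 × μ × d = 4.74 × 0.804 × 48.077 = 183.22 km/s.

183.2 km/s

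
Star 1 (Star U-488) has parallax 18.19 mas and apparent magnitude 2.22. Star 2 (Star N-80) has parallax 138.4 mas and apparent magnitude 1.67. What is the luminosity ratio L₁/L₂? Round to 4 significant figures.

L₁/L₂ = 34.88

d₁ = 1/p₁ = 1/0.01819″ = 54.975 pc; d₂ = 1/p₂ = 1/0.1384″ = 7.2254 pc.
M₁ = m₁ − 5 log₁₀ d₁ + 5 = 2.22 − 8.7008 + 5 = -1.4808.
M₂ = 1.67 − 4.2943 + 5 = 2.3757.
L₁/L₂ = 10^(0.4(M₂ − M₁)) = 10^(0.4 × 3.8565) = 10^1.54260 = 34.882.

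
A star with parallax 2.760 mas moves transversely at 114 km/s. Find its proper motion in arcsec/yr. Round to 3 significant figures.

0.0664 arcsec/yr

d = 1/p = 1/0.002760″ = 362.32 pc.
μ = v_t / (4.74 d) = 114 / (4.74 × 362.32) = 114 / 1717.4 = 0.066379 ″/yr.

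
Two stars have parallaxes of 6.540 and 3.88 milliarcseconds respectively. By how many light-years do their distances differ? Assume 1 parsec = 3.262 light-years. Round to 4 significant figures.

341.9 ly

d_A = 1/0.006540″ = 152.91 pc; d_B = 1/0.003880″ = 257.73 pc.
|d_B − d_A| = |257.73 − 152.91| = 104.82 pc = 104.82 × 3.262 ly = 341.92 ly.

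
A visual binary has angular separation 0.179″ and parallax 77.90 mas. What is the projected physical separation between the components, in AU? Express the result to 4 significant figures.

2.298 AU

d = 1/p = 1/0.07790″ = 12.837 pc.
At distance d (pc), an angle of θ arcsec spans θ·d AU: s = 0.179 × 12.837 = 2.2978 AU.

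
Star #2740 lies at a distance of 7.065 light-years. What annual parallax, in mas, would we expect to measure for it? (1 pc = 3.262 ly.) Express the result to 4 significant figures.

461.7 mas

d = 7.065 ly ÷ 3.262 = 2.1658 pc.
p = 1/d = 1/2.1658 = 0.46172 arcsec.
= 0.46172 × 1000 = 461.72 mas.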